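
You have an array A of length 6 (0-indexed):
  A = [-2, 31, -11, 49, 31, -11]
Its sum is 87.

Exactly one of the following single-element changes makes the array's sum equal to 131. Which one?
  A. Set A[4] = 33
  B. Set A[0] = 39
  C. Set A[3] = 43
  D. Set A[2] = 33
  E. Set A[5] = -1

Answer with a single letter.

Answer: D

Derivation:
Option A: A[4] 31->33, delta=2, new_sum=87+(2)=89
Option B: A[0] -2->39, delta=41, new_sum=87+(41)=128
Option C: A[3] 49->43, delta=-6, new_sum=87+(-6)=81
Option D: A[2] -11->33, delta=44, new_sum=87+(44)=131 <-- matches target
Option E: A[5] -11->-1, delta=10, new_sum=87+(10)=97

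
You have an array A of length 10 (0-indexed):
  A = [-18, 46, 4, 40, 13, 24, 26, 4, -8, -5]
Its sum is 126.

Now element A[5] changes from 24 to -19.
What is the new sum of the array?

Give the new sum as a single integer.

Answer: 83

Derivation:
Old value at index 5: 24
New value at index 5: -19
Delta = -19 - 24 = -43
New sum = old_sum + delta = 126 + (-43) = 83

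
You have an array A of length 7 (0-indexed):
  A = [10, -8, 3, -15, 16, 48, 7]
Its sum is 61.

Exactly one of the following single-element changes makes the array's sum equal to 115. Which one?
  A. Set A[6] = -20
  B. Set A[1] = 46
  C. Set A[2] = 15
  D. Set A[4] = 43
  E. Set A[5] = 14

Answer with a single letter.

Option A: A[6] 7->-20, delta=-27, new_sum=61+(-27)=34
Option B: A[1] -8->46, delta=54, new_sum=61+(54)=115 <-- matches target
Option C: A[2] 3->15, delta=12, new_sum=61+(12)=73
Option D: A[4] 16->43, delta=27, new_sum=61+(27)=88
Option E: A[5] 48->14, delta=-34, new_sum=61+(-34)=27

Answer: B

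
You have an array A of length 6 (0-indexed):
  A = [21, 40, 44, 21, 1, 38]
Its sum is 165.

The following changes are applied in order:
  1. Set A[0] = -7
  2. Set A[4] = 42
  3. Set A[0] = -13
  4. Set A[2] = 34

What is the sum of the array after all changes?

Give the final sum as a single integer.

Answer: 162

Derivation:
Initial sum: 165
Change 1: A[0] 21 -> -7, delta = -28, sum = 137
Change 2: A[4] 1 -> 42, delta = 41, sum = 178
Change 3: A[0] -7 -> -13, delta = -6, sum = 172
Change 4: A[2] 44 -> 34, delta = -10, sum = 162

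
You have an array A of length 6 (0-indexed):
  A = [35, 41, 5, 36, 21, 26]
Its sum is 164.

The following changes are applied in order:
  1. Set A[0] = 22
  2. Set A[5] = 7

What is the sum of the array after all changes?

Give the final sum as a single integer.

Answer: 132

Derivation:
Initial sum: 164
Change 1: A[0] 35 -> 22, delta = -13, sum = 151
Change 2: A[5] 26 -> 7, delta = -19, sum = 132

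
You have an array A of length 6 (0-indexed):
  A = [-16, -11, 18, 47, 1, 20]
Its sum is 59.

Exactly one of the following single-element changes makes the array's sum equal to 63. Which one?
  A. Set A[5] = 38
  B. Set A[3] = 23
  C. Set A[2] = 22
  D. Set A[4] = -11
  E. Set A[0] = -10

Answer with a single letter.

Answer: C

Derivation:
Option A: A[5] 20->38, delta=18, new_sum=59+(18)=77
Option B: A[3] 47->23, delta=-24, new_sum=59+(-24)=35
Option C: A[2] 18->22, delta=4, new_sum=59+(4)=63 <-- matches target
Option D: A[4] 1->-11, delta=-12, new_sum=59+(-12)=47
Option E: A[0] -16->-10, delta=6, new_sum=59+(6)=65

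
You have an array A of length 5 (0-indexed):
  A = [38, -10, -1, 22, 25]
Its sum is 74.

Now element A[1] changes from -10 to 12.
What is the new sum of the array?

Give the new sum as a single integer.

Old value at index 1: -10
New value at index 1: 12
Delta = 12 - -10 = 22
New sum = old_sum + delta = 74 + (22) = 96

Answer: 96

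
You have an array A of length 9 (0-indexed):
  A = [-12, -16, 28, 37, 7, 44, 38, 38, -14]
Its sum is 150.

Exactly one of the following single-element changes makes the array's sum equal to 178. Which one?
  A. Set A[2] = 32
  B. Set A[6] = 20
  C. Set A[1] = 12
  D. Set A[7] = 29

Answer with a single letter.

Option A: A[2] 28->32, delta=4, new_sum=150+(4)=154
Option B: A[6] 38->20, delta=-18, new_sum=150+(-18)=132
Option C: A[1] -16->12, delta=28, new_sum=150+(28)=178 <-- matches target
Option D: A[7] 38->29, delta=-9, new_sum=150+(-9)=141

Answer: C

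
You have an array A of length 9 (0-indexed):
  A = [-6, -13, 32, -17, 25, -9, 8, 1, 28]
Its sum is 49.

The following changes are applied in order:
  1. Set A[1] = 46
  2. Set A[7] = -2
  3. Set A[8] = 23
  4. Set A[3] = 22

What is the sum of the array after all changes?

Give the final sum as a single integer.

Initial sum: 49
Change 1: A[1] -13 -> 46, delta = 59, sum = 108
Change 2: A[7] 1 -> -2, delta = -3, sum = 105
Change 3: A[8] 28 -> 23, delta = -5, sum = 100
Change 4: A[3] -17 -> 22, delta = 39, sum = 139

Answer: 139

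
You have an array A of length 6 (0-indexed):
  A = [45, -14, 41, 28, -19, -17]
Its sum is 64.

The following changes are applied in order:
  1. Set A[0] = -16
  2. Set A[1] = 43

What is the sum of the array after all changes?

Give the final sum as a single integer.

Answer: 60

Derivation:
Initial sum: 64
Change 1: A[0] 45 -> -16, delta = -61, sum = 3
Change 2: A[1] -14 -> 43, delta = 57, sum = 60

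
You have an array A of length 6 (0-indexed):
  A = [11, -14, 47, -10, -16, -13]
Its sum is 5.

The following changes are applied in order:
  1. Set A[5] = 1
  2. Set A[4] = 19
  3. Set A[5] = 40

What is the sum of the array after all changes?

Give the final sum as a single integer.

Initial sum: 5
Change 1: A[5] -13 -> 1, delta = 14, sum = 19
Change 2: A[4] -16 -> 19, delta = 35, sum = 54
Change 3: A[5] 1 -> 40, delta = 39, sum = 93

Answer: 93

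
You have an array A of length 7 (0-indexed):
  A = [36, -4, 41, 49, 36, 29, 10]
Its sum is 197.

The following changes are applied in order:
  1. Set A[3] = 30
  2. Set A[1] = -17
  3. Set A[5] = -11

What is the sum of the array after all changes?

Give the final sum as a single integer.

Initial sum: 197
Change 1: A[3] 49 -> 30, delta = -19, sum = 178
Change 2: A[1] -4 -> -17, delta = -13, sum = 165
Change 3: A[5] 29 -> -11, delta = -40, sum = 125

Answer: 125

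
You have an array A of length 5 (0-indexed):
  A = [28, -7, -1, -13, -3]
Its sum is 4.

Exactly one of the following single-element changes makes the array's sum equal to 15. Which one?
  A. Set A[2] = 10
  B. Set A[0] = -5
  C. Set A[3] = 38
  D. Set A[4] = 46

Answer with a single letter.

Option A: A[2] -1->10, delta=11, new_sum=4+(11)=15 <-- matches target
Option B: A[0] 28->-5, delta=-33, new_sum=4+(-33)=-29
Option C: A[3] -13->38, delta=51, new_sum=4+(51)=55
Option D: A[4] -3->46, delta=49, new_sum=4+(49)=53

Answer: A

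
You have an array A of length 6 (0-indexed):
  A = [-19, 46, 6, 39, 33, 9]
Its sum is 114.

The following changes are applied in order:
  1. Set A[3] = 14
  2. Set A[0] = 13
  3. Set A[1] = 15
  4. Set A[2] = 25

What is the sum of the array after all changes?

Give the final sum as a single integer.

Answer: 109

Derivation:
Initial sum: 114
Change 1: A[3] 39 -> 14, delta = -25, sum = 89
Change 2: A[0] -19 -> 13, delta = 32, sum = 121
Change 3: A[1] 46 -> 15, delta = -31, sum = 90
Change 4: A[2] 6 -> 25, delta = 19, sum = 109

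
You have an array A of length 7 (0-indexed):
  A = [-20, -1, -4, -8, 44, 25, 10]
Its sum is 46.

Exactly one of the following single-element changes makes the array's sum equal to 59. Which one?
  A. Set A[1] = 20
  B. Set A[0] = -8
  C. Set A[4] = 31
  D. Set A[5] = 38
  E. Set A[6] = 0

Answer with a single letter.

Option A: A[1] -1->20, delta=21, new_sum=46+(21)=67
Option B: A[0] -20->-8, delta=12, new_sum=46+(12)=58
Option C: A[4] 44->31, delta=-13, new_sum=46+(-13)=33
Option D: A[5] 25->38, delta=13, new_sum=46+(13)=59 <-- matches target
Option E: A[6] 10->0, delta=-10, new_sum=46+(-10)=36

Answer: D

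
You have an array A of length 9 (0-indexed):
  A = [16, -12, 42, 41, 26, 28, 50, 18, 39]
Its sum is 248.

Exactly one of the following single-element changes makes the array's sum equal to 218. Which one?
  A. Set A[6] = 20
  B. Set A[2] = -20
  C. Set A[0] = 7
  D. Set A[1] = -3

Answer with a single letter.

Answer: A

Derivation:
Option A: A[6] 50->20, delta=-30, new_sum=248+(-30)=218 <-- matches target
Option B: A[2] 42->-20, delta=-62, new_sum=248+(-62)=186
Option C: A[0] 16->7, delta=-9, new_sum=248+(-9)=239
Option D: A[1] -12->-3, delta=9, new_sum=248+(9)=257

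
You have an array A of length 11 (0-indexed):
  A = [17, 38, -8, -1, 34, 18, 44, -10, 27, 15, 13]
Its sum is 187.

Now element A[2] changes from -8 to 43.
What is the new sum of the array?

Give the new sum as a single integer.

Old value at index 2: -8
New value at index 2: 43
Delta = 43 - -8 = 51
New sum = old_sum + delta = 187 + (51) = 238

Answer: 238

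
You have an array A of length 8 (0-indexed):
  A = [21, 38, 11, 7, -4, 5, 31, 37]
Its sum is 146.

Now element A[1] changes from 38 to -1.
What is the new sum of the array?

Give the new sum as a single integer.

Old value at index 1: 38
New value at index 1: -1
Delta = -1 - 38 = -39
New sum = old_sum + delta = 146 + (-39) = 107

Answer: 107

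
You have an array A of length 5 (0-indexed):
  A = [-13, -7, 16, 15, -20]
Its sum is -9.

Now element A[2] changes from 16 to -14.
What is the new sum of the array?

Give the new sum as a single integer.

Answer: -39

Derivation:
Old value at index 2: 16
New value at index 2: -14
Delta = -14 - 16 = -30
New sum = old_sum + delta = -9 + (-30) = -39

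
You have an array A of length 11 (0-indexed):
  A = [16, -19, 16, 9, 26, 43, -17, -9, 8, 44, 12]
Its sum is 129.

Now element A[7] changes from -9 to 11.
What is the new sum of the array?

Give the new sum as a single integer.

Answer: 149

Derivation:
Old value at index 7: -9
New value at index 7: 11
Delta = 11 - -9 = 20
New sum = old_sum + delta = 129 + (20) = 149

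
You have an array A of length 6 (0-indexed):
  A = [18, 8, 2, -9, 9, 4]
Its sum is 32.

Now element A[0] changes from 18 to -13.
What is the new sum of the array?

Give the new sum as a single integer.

Old value at index 0: 18
New value at index 0: -13
Delta = -13 - 18 = -31
New sum = old_sum + delta = 32 + (-31) = 1

Answer: 1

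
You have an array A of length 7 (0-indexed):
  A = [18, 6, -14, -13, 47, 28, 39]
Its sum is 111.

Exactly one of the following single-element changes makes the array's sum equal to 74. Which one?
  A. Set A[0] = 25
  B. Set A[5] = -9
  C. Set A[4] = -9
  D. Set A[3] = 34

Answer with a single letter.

Answer: B

Derivation:
Option A: A[0] 18->25, delta=7, new_sum=111+(7)=118
Option B: A[5] 28->-9, delta=-37, new_sum=111+(-37)=74 <-- matches target
Option C: A[4] 47->-9, delta=-56, new_sum=111+(-56)=55
Option D: A[3] -13->34, delta=47, new_sum=111+(47)=158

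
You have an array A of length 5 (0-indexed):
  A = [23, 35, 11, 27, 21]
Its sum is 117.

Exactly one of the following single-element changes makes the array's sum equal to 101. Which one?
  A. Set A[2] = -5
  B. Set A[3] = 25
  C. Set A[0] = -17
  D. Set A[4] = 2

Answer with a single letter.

Answer: A

Derivation:
Option A: A[2] 11->-5, delta=-16, new_sum=117+(-16)=101 <-- matches target
Option B: A[3] 27->25, delta=-2, new_sum=117+(-2)=115
Option C: A[0] 23->-17, delta=-40, new_sum=117+(-40)=77
Option D: A[4] 21->2, delta=-19, new_sum=117+(-19)=98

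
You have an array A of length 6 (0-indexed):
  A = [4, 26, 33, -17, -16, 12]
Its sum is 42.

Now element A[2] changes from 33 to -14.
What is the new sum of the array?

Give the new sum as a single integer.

Old value at index 2: 33
New value at index 2: -14
Delta = -14 - 33 = -47
New sum = old_sum + delta = 42 + (-47) = -5

Answer: -5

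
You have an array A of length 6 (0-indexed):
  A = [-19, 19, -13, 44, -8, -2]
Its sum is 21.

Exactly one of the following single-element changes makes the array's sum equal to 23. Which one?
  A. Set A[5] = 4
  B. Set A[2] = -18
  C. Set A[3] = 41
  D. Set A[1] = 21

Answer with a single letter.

Answer: D

Derivation:
Option A: A[5] -2->4, delta=6, new_sum=21+(6)=27
Option B: A[2] -13->-18, delta=-5, new_sum=21+(-5)=16
Option C: A[3] 44->41, delta=-3, new_sum=21+(-3)=18
Option D: A[1] 19->21, delta=2, new_sum=21+(2)=23 <-- matches target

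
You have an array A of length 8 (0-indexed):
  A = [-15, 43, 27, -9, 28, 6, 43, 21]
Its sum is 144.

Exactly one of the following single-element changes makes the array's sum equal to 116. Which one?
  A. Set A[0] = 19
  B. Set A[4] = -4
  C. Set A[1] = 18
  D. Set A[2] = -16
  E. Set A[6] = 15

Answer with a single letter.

Option A: A[0] -15->19, delta=34, new_sum=144+(34)=178
Option B: A[4] 28->-4, delta=-32, new_sum=144+(-32)=112
Option C: A[1] 43->18, delta=-25, new_sum=144+(-25)=119
Option D: A[2] 27->-16, delta=-43, new_sum=144+(-43)=101
Option E: A[6] 43->15, delta=-28, new_sum=144+(-28)=116 <-- matches target

Answer: E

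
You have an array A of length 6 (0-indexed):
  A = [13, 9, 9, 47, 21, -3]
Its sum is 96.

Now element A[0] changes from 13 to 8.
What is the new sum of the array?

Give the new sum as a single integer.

Old value at index 0: 13
New value at index 0: 8
Delta = 8 - 13 = -5
New sum = old_sum + delta = 96 + (-5) = 91

Answer: 91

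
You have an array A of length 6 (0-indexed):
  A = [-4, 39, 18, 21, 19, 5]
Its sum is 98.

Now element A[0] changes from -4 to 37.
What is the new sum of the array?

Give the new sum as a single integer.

Old value at index 0: -4
New value at index 0: 37
Delta = 37 - -4 = 41
New sum = old_sum + delta = 98 + (41) = 139

Answer: 139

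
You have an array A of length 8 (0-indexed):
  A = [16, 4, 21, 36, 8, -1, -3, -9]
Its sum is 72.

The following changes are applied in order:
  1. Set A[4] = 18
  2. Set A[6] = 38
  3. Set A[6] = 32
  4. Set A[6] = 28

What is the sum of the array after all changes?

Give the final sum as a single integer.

Initial sum: 72
Change 1: A[4] 8 -> 18, delta = 10, sum = 82
Change 2: A[6] -3 -> 38, delta = 41, sum = 123
Change 3: A[6] 38 -> 32, delta = -6, sum = 117
Change 4: A[6] 32 -> 28, delta = -4, sum = 113

Answer: 113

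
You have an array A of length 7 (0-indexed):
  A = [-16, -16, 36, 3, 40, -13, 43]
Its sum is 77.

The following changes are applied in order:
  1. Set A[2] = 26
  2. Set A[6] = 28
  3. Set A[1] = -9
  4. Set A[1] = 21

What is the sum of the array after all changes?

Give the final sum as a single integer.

Initial sum: 77
Change 1: A[2] 36 -> 26, delta = -10, sum = 67
Change 2: A[6] 43 -> 28, delta = -15, sum = 52
Change 3: A[1] -16 -> -9, delta = 7, sum = 59
Change 4: A[1] -9 -> 21, delta = 30, sum = 89

Answer: 89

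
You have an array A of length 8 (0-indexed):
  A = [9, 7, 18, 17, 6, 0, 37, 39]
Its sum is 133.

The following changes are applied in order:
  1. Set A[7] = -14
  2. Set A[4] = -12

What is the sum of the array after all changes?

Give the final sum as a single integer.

Answer: 62

Derivation:
Initial sum: 133
Change 1: A[7] 39 -> -14, delta = -53, sum = 80
Change 2: A[4] 6 -> -12, delta = -18, sum = 62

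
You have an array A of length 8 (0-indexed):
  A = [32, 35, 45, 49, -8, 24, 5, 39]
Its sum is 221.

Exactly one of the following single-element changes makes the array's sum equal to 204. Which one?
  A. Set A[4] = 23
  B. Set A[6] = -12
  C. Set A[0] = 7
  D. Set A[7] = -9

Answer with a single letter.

Option A: A[4] -8->23, delta=31, new_sum=221+(31)=252
Option B: A[6] 5->-12, delta=-17, new_sum=221+(-17)=204 <-- matches target
Option C: A[0] 32->7, delta=-25, new_sum=221+(-25)=196
Option D: A[7] 39->-9, delta=-48, new_sum=221+(-48)=173

Answer: B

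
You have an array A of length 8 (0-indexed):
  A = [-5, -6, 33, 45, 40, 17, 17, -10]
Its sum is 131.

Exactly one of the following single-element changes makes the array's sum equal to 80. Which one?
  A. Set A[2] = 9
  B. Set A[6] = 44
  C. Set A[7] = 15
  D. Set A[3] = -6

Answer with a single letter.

Option A: A[2] 33->9, delta=-24, new_sum=131+(-24)=107
Option B: A[6] 17->44, delta=27, new_sum=131+(27)=158
Option C: A[7] -10->15, delta=25, new_sum=131+(25)=156
Option D: A[3] 45->-6, delta=-51, new_sum=131+(-51)=80 <-- matches target

Answer: D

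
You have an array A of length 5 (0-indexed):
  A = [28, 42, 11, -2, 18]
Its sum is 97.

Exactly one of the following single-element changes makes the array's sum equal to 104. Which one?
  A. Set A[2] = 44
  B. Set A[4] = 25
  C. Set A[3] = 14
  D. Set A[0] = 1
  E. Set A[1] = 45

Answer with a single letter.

Answer: B

Derivation:
Option A: A[2] 11->44, delta=33, new_sum=97+(33)=130
Option B: A[4] 18->25, delta=7, new_sum=97+(7)=104 <-- matches target
Option C: A[3] -2->14, delta=16, new_sum=97+(16)=113
Option D: A[0] 28->1, delta=-27, new_sum=97+(-27)=70
Option E: A[1] 42->45, delta=3, new_sum=97+(3)=100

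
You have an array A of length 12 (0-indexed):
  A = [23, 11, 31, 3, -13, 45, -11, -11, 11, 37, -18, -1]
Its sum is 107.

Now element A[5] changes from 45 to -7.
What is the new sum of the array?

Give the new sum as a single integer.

Old value at index 5: 45
New value at index 5: -7
Delta = -7 - 45 = -52
New sum = old_sum + delta = 107 + (-52) = 55

Answer: 55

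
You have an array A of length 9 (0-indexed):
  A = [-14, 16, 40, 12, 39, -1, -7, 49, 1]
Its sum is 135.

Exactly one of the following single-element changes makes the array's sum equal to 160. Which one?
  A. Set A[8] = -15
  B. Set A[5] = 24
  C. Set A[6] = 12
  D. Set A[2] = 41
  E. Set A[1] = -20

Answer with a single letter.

Option A: A[8] 1->-15, delta=-16, new_sum=135+(-16)=119
Option B: A[5] -1->24, delta=25, new_sum=135+(25)=160 <-- matches target
Option C: A[6] -7->12, delta=19, new_sum=135+(19)=154
Option D: A[2] 40->41, delta=1, new_sum=135+(1)=136
Option E: A[1] 16->-20, delta=-36, new_sum=135+(-36)=99

Answer: B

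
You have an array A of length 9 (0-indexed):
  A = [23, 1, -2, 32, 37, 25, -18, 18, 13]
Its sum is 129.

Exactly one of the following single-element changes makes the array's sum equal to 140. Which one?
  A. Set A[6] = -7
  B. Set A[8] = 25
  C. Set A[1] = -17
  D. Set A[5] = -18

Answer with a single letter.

Answer: A

Derivation:
Option A: A[6] -18->-7, delta=11, new_sum=129+(11)=140 <-- matches target
Option B: A[8] 13->25, delta=12, new_sum=129+(12)=141
Option C: A[1] 1->-17, delta=-18, new_sum=129+(-18)=111
Option D: A[5] 25->-18, delta=-43, new_sum=129+(-43)=86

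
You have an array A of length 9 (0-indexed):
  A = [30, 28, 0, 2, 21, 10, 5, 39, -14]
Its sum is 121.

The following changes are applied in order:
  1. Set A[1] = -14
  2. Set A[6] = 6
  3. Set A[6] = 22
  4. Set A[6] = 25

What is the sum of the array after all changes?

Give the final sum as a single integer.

Answer: 99

Derivation:
Initial sum: 121
Change 1: A[1] 28 -> -14, delta = -42, sum = 79
Change 2: A[6] 5 -> 6, delta = 1, sum = 80
Change 3: A[6] 6 -> 22, delta = 16, sum = 96
Change 4: A[6] 22 -> 25, delta = 3, sum = 99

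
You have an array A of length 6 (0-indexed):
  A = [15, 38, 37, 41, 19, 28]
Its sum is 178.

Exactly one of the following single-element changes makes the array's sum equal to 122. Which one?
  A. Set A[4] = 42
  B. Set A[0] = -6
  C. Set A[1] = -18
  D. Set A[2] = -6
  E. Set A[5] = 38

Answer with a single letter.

Option A: A[4] 19->42, delta=23, new_sum=178+(23)=201
Option B: A[0] 15->-6, delta=-21, new_sum=178+(-21)=157
Option C: A[1] 38->-18, delta=-56, new_sum=178+(-56)=122 <-- matches target
Option D: A[2] 37->-6, delta=-43, new_sum=178+(-43)=135
Option E: A[5] 28->38, delta=10, new_sum=178+(10)=188

Answer: C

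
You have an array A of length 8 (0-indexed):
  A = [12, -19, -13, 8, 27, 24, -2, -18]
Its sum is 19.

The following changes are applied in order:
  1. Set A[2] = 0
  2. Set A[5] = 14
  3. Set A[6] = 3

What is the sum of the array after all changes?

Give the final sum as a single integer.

Initial sum: 19
Change 1: A[2] -13 -> 0, delta = 13, sum = 32
Change 2: A[5] 24 -> 14, delta = -10, sum = 22
Change 3: A[6] -2 -> 3, delta = 5, sum = 27

Answer: 27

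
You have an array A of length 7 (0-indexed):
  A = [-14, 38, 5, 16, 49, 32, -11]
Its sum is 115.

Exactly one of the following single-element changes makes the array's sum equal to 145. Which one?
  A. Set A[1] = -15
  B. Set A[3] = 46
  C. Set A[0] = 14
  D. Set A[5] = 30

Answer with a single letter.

Option A: A[1] 38->-15, delta=-53, new_sum=115+(-53)=62
Option B: A[3] 16->46, delta=30, new_sum=115+(30)=145 <-- matches target
Option C: A[0] -14->14, delta=28, new_sum=115+(28)=143
Option D: A[5] 32->30, delta=-2, new_sum=115+(-2)=113

Answer: B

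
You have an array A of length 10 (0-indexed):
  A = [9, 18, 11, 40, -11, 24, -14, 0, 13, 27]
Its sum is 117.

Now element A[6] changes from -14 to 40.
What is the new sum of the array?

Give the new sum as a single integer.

Answer: 171

Derivation:
Old value at index 6: -14
New value at index 6: 40
Delta = 40 - -14 = 54
New sum = old_sum + delta = 117 + (54) = 171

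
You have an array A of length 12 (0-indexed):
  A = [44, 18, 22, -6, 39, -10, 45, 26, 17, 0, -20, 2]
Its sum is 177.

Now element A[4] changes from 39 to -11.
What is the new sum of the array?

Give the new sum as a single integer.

Answer: 127

Derivation:
Old value at index 4: 39
New value at index 4: -11
Delta = -11 - 39 = -50
New sum = old_sum + delta = 177 + (-50) = 127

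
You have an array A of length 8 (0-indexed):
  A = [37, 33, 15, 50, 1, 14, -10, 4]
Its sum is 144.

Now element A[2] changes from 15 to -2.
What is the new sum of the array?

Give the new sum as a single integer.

Answer: 127

Derivation:
Old value at index 2: 15
New value at index 2: -2
Delta = -2 - 15 = -17
New sum = old_sum + delta = 144 + (-17) = 127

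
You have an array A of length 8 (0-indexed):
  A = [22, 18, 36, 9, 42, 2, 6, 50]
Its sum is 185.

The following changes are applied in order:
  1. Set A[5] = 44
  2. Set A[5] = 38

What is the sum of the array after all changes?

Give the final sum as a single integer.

Initial sum: 185
Change 1: A[5] 2 -> 44, delta = 42, sum = 227
Change 2: A[5] 44 -> 38, delta = -6, sum = 221

Answer: 221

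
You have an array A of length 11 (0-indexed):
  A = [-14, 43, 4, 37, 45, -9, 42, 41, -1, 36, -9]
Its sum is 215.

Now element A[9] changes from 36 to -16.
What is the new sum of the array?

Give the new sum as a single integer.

Old value at index 9: 36
New value at index 9: -16
Delta = -16 - 36 = -52
New sum = old_sum + delta = 215 + (-52) = 163

Answer: 163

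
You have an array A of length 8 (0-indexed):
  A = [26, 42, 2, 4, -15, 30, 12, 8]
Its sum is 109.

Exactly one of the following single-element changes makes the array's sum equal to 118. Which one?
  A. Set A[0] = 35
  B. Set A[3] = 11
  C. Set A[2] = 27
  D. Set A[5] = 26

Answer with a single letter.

Answer: A

Derivation:
Option A: A[0] 26->35, delta=9, new_sum=109+(9)=118 <-- matches target
Option B: A[3] 4->11, delta=7, new_sum=109+(7)=116
Option C: A[2] 2->27, delta=25, new_sum=109+(25)=134
Option D: A[5] 30->26, delta=-4, new_sum=109+(-4)=105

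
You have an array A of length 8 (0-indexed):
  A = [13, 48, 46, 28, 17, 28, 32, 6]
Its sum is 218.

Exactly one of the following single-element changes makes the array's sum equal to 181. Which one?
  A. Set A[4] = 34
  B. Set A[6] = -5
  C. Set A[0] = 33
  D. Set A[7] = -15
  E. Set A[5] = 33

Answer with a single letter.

Answer: B

Derivation:
Option A: A[4] 17->34, delta=17, new_sum=218+(17)=235
Option B: A[6] 32->-5, delta=-37, new_sum=218+(-37)=181 <-- matches target
Option C: A[0] 13->33, delta=20, new_sum=218+(20)=238
Option D: A[7] 6->-15, delta=-21, new_sum=218+(-21)=197
Option E: A[5] 28->33, delta=5, new_sum=218+(5)=223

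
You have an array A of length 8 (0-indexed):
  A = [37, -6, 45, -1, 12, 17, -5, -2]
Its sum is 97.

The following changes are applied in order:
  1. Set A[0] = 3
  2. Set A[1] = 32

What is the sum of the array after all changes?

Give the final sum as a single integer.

Answer: 101

Derivation:
Initial sum: 97
Change 1: A[0] 37 -> 3, delta = -34, sum = 63
Change 2: A[1] -6 -> 32, delta = 38, sum = 101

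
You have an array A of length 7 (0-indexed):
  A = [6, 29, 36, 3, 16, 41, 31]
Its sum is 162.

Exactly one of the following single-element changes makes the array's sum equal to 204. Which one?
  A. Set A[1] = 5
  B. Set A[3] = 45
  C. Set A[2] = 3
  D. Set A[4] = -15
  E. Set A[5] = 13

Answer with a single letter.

Answer: B

Derivation:
Option A: A[1] 29->5, delta=-24, new_sum=162+(-24)=138
Option B: A[3] 3->45, delta=42, new_sum=162+(42)=204 <-- matches target
Option C: A[2] 36->3, delta=-33, new_sum=162+(-33)=129
Option D: A[4] 16->-15, delta=-31, new_sum=162+(-31)=131
Option E: A[5] 41->13, delta=-28, new_sum=162+(-28)=134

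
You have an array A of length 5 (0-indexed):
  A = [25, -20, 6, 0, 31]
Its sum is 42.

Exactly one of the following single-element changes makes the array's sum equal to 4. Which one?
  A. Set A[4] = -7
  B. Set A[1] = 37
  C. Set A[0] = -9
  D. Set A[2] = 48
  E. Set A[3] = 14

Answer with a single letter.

Option A: A[4] 31->-7, delta=-38, new_sum=42+(-38)=4 <-- matches target
Option B: A[1] -20->37, delta=57, new_sum=42+(57)=99
Option C: A[0] 25->-9, delta=-34, new_sum=42+(-34)=8
Option D: A[2] 6->48, delta=42, new_sum=42+(42)=84
Option E: A[3] 0->14, delta=14, new_sum=42+(14)=56

Answer: A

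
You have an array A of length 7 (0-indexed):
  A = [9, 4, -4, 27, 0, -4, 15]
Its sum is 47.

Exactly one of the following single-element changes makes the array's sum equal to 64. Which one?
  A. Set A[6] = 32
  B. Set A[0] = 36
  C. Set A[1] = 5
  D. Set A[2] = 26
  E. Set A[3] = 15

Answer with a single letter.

Option A: A[6] 15->32, delta=17, new_sum=47+(17)=64 <-- matches target
Option B: A[0] 9->36, delta=27, new_sum=47+(27)=74
Option C: A[1] 4->5, delta=1, new_sum=47+(1)=48
Option D: A[2] -4->26, delta=30, new_sum=47+(30)=77
Option E: A[3] 27->15, delta=-12, new_sum=47+(-12)=35

Answer: A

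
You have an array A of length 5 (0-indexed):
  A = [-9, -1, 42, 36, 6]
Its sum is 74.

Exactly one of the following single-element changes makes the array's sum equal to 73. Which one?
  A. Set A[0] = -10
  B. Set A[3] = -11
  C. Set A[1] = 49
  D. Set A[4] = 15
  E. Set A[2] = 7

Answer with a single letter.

Option A: A[0] -9->-10, delta=-1, new_sum=74+(-1)=73 <-- matches target
Option B: A[3] 36->-11, delta=-47, new_sum=74+(-47)=27
Option C: A[1] -1->49, delta=50, new_sum=74+(50)=124
Option D: A[4] 6->15, delta=9, new_sum=74+(9)=83
Option E: A[2] 42->7, delta=-35, new_sum=74+(-35)=39

Answer: A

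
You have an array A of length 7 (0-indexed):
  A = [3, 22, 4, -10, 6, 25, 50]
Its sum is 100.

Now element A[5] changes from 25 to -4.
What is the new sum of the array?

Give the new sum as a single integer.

Old value at index 5: 25
New value at index 5: -4
Delta = -4 - 25 = -29
New sum = old_sum + delta = 100 + (-29) = 71

Answer: 71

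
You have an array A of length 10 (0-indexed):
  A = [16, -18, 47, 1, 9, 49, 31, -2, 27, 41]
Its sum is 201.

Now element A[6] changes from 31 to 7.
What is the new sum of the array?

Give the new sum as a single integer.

Answer: 177

Derivation:
Old value at index 6: 31
New value at index 6: 7
Delta = 7 - 31 = -24
New sum = old_sum + delta = 201 + (-24) = 177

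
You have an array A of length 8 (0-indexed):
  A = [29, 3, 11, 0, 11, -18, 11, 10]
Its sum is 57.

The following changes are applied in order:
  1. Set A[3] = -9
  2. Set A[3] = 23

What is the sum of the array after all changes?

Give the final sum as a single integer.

Initial sum: 57
Change 1: A[3] 0 -> -9, delta = -9, sum = 48
Change 2: A[3] -9 -> 23, delta = 32, sum = 80

Answer: 80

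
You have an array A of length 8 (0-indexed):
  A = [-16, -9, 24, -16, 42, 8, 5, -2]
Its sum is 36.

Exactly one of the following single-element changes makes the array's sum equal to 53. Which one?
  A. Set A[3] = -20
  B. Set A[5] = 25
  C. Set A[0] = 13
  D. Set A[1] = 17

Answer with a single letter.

Option A: A[3] -16->-20, delta=-4, new_sum=36+(-4)=32
Option B: A[5] 8->25, delta=17, new_sum=36+(17)=53 <-- matches target
Option C: A[0] -16->13, delta=29, new_sum=36+(29)=65
Option D: A[1] -9->17, delta=26, new_sum=36+(26)=62

Answer: B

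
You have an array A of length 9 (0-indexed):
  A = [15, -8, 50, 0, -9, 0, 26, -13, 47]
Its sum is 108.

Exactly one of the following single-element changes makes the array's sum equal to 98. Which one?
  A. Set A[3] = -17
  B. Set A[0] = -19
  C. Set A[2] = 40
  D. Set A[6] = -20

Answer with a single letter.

Option A: A[3] 0->-17, delta=-17, new_sum=108+(-17)=91
Option B: A[0] 15->-19, delta=-34, new_sum=108+(-34)=74
Option C: A[2] 50->40, delta=-10, new_sum=108+(-10)=98 <-- matches target
Option D: A[6] 26->-20, delta=-46, new_sum=108+(-46)=62

Answer: C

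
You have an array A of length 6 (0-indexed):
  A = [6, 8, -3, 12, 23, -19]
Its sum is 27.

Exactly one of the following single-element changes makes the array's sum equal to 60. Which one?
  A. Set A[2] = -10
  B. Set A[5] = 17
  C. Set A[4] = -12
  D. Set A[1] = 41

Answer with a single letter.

Answer: D

Derivation:
Option A: A[2] -3->-10, delta=-7, new_sum=27+(-7)=20
Option B: A[5] -19->17, delta=36, new_sum=27+(36)=63
Option C: A[4] 23->-12, delta=-35, new_sum=27+(-35)=-8
Option D: A[1] 8->41, delta=33, new_sum=27+(33)=60 <-- matches target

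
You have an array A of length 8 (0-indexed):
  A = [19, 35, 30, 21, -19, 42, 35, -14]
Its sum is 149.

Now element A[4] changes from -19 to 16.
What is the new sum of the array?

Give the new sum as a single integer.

Answer: 184

Derivation:
Old value at index 4: -19
New value at index 4: 16
Delta = 16 - -19 = 35
New sum = old_sum + delta = 149 + (35) = 184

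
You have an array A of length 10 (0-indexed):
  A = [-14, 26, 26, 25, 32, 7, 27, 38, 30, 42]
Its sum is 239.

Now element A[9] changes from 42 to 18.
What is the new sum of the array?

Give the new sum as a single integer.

Old value at index 9: 42
New value at index 9: 18
Delta = 18 - 42 = -24
New sum = old_sum + delta = 239 + (-24) = 215

Answer: 215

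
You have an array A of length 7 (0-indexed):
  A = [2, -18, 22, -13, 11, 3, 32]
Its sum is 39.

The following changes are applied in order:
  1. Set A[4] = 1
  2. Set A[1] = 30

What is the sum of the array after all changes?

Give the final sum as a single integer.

Initial sum: 39
Change 1: A[4] 11 -> 1, delta = -10, sum = 29
Change 2: A[1] -18 -> 30, delta = 48, sum = 77

Answer: 77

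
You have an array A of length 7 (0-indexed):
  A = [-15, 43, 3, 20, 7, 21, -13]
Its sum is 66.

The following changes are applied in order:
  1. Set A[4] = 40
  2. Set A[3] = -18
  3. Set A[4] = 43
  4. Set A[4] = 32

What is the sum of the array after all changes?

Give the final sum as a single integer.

Initial sum: 66
Change 1: A[4] 7 -> 40, delta = 33, sum = 99
Change 2: A[3] 20 -> -18, delta = -38, sum = 61
Change 3: A[4] 40 -> 43, delta = 3, sum = 64
Change 4: A[4] 43 -> 32, delta = -11, sum = 53

Answer: 53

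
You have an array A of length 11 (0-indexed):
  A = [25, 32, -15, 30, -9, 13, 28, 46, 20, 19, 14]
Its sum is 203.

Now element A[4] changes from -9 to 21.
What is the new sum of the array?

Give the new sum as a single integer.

Answer: 233

Derivation:
Old value at index 4: -9
New value at index 4: 21
Delta = 21 - -9 = 30
New sum = old_sum + delta = 203 + (30) = 233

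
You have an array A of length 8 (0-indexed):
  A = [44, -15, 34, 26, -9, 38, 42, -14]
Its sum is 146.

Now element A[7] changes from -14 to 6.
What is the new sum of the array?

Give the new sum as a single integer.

Old value at index 7: -14
New value at index 7: 6
Delta = 6 - -14 = 20
New sum = old_sum + delta = 146 + (20) = 166

Answer: 166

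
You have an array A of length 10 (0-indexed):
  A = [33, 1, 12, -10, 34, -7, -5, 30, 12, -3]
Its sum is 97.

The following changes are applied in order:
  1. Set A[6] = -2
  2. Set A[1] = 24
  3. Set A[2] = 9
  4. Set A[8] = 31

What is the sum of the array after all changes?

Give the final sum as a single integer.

Initial sum: 97
Change 1: A[6] -5 -> -2, delta = 3, sum = 100
Change 2: A[1] 1 -> 24, delta = 23, sum = 123
Change 3: A[2] 12 -> 9, delta = -3, sum = 120
Change 4: A[8] 12 -> 31, delta = 19, sum = 139

Answer: 139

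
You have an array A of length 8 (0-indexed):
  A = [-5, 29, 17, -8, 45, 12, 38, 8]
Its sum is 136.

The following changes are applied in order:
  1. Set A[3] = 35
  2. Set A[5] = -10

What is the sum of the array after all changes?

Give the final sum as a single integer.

Answer: 157

Derivation:
Initial sum: 136
Change 1: A[3] -8 -> 35, delta = 43, sum = 179
Change 2: A[5] 12 -> -10, delta = -22, sum = 157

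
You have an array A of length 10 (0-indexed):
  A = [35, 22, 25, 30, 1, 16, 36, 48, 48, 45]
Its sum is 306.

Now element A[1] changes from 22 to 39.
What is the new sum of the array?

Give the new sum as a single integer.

Old value at index 1: 22
New value at index 1: 39
Delta = 39 - 22 = 17
New sum = old_sum + delta = 306 + (17) = 323

Answer: 323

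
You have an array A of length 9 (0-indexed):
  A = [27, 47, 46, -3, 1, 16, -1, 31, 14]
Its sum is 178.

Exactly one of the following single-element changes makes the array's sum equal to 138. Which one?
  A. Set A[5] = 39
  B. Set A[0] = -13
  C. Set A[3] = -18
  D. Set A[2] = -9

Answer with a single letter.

Answer: B

Derivation:
Option A: A[5] 16->39, delta=23, new_sum=178+(23)=201
Option B: A[0] 27->-13, delta=-40, new_sum=178+(-40)=138 <-- matches target
Option C: A[3] -3->-18, delta=-15, new_sum=178+(-15)=163
Option D: A[2] 46->-9, delta=-55, new_sum=178+(-55)=123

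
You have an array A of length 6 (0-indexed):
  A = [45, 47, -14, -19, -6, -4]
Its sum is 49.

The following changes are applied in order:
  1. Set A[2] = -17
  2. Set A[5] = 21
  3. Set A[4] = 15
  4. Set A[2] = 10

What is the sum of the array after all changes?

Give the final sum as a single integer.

Initial sum: 49
Change 1: A[2] -14 -> -17, delta = -3, sum = 46
Change 2: A[5] -4 -> 21, delta = 25, sum = 71
Change 3: A[4] -6 -> 15, delta = 21, sum = 92
Change 4: A[2] -17 -> 10, delta = 27, sum = 119

Answer: 119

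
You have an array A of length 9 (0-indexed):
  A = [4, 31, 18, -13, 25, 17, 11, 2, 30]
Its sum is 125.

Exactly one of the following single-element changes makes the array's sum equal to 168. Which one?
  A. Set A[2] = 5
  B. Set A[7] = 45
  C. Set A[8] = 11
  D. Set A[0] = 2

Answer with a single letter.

Option A: A[2] 18->5, delta=-13, new_sum=125+(-13)=112
Option B: A[7] 2->45, delta=43, new_sum=125+(43)=168 <-- matches target
Option C: A[8] 30->11, delta=-19, new_sum=125+(-19)=106
Option D: A[0] 4->2, delta=-2, new_sum=125+(-2)=123

Answer: B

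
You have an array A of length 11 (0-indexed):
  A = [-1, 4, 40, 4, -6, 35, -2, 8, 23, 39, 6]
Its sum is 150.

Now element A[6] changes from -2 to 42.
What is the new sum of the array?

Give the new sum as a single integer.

Old value at index 6: -2
New value at index 6: 42
Delta = 42 - -2 = 44
New sum = old_sum + delta = 150 + (44) = 194

Answer: 194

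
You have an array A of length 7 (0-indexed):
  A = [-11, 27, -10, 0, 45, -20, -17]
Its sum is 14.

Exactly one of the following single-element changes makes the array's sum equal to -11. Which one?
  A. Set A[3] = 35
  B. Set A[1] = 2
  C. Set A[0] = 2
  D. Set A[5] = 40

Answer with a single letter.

Option A: A[3] 0->35, delta=35, new_sum=14+(35)=49
Option B: A[1] 27->2, delta=-25, new_sum=14+(-25)=-11 <-- matches target
Option C: A[0] -11->2, delta=13, new_sum=14+(13)=27
Option D: A[5] -20->40, delta=60, new_sum=14+(60)=74

Answer: B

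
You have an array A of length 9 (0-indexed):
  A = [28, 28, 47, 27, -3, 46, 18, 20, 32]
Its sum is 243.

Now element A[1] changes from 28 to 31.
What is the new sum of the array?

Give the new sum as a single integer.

Old value at index 1: 28
New value at index 1: 31
Delta = 31 - 28 = 3
New sum = old_sum + delta = 243 + (3) = 246

Answer: 246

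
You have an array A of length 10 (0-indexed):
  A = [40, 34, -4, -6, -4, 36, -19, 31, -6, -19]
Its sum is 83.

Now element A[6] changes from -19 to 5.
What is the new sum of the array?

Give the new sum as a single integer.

Old value at index 6: -19
New value at index 6: 5
Delta = 5 - -19 = 24
New sum = old_sum + delta = 83 + (24) = 107

Answer: 107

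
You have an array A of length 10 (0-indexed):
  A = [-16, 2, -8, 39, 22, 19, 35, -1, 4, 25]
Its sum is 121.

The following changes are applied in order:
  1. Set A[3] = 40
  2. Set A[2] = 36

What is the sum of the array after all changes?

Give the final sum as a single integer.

Initial sum: 121
Change 1: A[3] 39 -> 40, delta = 1, sum = 122
Change 2: A[2] -8 -> 36, delta = 44, sum = 166

Answer: 166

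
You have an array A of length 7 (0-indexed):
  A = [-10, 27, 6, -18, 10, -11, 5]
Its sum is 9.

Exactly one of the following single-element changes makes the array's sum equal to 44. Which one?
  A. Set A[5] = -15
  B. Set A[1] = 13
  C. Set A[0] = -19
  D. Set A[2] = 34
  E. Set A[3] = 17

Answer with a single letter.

Option A: A[5] -11->-15, delta=-4, new_sum=9+(-4)=5
Option B: A[1] 27->13, delta=-14, new_sum=9+(-14)=-5
Option C: A[0] -10->-19, delta=-9, new_sum=9+(-9)=0
Option D: A[2] 6->34, delta=28, new_sum=9+(28)=37
Option E: A[3] -18->17, delta=35, new_sum=9+(35)=44 <-- matches target

Answer: E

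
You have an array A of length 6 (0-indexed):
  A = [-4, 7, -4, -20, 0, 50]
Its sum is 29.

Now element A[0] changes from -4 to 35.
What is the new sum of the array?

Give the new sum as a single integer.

Answer: 68

Derivation:
Old value at index 0: -4
New value at index 0: 35
Delta = 35 - -4 = 39
New sum = old_sum + delta = 29 + (39) = 68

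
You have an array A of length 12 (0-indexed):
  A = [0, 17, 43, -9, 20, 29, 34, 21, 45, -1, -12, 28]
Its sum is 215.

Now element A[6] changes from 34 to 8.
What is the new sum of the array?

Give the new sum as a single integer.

Old value at index 6: 34
New value at index 6: 8
Delta = 8 - 34 = -26
New sum = old_sum + delta = 215 + (-26) = 189

Answer: 189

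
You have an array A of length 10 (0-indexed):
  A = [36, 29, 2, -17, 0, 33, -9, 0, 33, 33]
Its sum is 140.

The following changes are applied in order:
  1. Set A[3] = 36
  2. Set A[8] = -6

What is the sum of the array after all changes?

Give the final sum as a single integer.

Answer: 154

Derivation:
Initial sum: 140
Change 1: A[3] -17 -> 36, delta = 53, sum = 193
Change 2: A[8] 33 -> -6, delta = -39, sum = 154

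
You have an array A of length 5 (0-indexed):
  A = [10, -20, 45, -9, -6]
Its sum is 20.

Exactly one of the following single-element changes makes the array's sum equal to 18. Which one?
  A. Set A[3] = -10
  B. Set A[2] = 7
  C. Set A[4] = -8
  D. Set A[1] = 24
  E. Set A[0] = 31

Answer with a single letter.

Answer: C

Derivation:
Option A: A[3] -9->-10, delta=-1, new_sum=20+(-1)=19
Option B: A[2] 45->7, delta=-38, new_sum=20+(-38)=-18
Option C: A[4] -6->-8, delta=-2, new_sum=20+(-2)=18 <-- matches target
Option D: A[1] -20->24, delta=44, new_sum=20+(44)=64
Option E: A[0] 10->31, delta=21, new_sum=20+(21)=41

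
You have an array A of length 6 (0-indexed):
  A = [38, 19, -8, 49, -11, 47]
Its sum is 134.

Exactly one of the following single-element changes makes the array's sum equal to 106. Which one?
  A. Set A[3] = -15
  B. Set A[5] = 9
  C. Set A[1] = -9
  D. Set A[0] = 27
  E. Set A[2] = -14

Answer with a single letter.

Answer: C

Derivation:
Option A: A[3] 49->-15, delta=-64, new_sum=134+(-64)=70
Option B: A[5] 47->9, delta=-38, new_sum=134+(-38)=96
Option C: A[1] 19->-9, delta=-28, new_sum=134+(-28)=106 <-- matches target
Option D: A[0] 38->27, delta=-11, new_sum=134+(-11)=123
Option E: A[2] -8->-14, delta=-6, new_sum=134+(-6)=128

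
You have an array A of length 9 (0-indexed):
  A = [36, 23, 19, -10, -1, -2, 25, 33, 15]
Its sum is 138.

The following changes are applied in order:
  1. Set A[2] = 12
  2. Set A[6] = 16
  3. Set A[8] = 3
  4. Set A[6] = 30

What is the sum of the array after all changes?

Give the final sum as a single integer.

Answer: 124

Derivation:
Initial sum: 138
Change 1: A[2] 19 -> 12, delta = -7, sum = 131
Change 2: A[6] 25 -> 16, delta = -9, sum = 122
Change 3: A[8] 15 -> 3, delta = -12, sum = 110
Change 4: A[6] 16 -> 30, delta = 14, sum = 124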